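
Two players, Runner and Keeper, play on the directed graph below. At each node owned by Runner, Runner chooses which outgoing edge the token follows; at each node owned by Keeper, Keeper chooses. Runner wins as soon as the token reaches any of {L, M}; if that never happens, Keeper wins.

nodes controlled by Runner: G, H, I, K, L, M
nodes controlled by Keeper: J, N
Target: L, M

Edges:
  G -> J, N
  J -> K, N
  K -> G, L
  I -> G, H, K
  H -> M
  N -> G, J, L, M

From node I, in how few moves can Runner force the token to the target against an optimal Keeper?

A0 = {L, M}
A1: add {H, K} — H (Runner) has H→M; K (Runner) has K→L.
A2: add {I} — I (Runner) has I→H.
A3 = A2; e.g. G (Runner) has no edge into A2. Fixed point.
I enters the attractor at level 2, so Runner can force the target in 2 moves from there.

2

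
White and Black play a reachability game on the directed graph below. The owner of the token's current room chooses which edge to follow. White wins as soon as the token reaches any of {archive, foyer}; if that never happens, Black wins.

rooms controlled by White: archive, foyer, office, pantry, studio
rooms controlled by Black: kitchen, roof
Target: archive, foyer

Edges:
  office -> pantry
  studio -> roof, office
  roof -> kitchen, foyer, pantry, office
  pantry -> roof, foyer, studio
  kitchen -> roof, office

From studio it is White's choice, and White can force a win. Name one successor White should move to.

A0 = {archive, foyer}
A1: add {pantry} — pantry (White) has pantry→foyer.
A2: add {office} — office (White) has office→pantry.
A3: add {studio} — studio (White) has studio→office.
A4 = A3; e.g. kitchen (Black) can still go to roof. Fixed point.
From studio, successor office is in the attractor (rank 2); the other successor roof is not.

office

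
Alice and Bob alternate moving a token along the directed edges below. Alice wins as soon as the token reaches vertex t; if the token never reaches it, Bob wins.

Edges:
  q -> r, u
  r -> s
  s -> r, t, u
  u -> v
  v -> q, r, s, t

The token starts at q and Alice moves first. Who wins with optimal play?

Track states (vertex, player-to-move).
A0 = {(t,Alice), (t,Bob)}
A1: add {(s,Alice), (v,Alice)}.
A2: add {(r,Bob), (u,Bob)}.
A3: add {(q,Alice)}.
(q,Alice) ∈ A3 ⇒ Alice forces the target.

Alice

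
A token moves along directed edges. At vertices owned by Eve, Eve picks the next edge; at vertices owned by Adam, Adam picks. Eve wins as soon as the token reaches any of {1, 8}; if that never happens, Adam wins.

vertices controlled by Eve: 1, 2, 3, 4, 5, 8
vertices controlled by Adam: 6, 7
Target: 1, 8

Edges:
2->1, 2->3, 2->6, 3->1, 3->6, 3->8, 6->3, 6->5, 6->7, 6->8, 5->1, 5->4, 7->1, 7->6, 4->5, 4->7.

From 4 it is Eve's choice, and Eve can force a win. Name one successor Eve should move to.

A0 = {1, 8}
A1: add {2, 3, 5} — 2 (Eve) has 2→1; 3 (Eve) has 3→1; 5 (Eve) has 5→1.
A2: add {4} — 4 (Eve) has 4→5.
A3 = A2; e.g. 6 (Adam) can still go to 7. Fixed point.
From 4, successor 5 is in the attractor (rank 1); the other successor 7 is not.

5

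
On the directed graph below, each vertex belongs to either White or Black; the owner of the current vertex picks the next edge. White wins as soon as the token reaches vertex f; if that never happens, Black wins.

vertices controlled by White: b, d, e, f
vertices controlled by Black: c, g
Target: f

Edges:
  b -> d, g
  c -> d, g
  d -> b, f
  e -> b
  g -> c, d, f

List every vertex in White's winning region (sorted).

A0 = {f}
A1: add {d} — d (White) has d→f.
A2: add {b} — b (White) has b→d.
A3: add {e} — e (White) has e→b.
A4 = A3; e.g. c (Black) can still go to g. Fixed point.
White's winning region = {b, d, e, f}.

b, d, e, f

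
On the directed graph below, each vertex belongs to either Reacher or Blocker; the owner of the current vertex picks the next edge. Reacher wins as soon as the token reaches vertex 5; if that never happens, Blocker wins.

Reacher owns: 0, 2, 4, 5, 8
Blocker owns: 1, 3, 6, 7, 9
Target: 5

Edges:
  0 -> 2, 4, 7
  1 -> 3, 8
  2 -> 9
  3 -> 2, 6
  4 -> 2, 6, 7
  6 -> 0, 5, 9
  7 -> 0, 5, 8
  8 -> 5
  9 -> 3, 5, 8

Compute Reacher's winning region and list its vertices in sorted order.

A0 = {5}
A1: add {8} — 8 (Reacher) has 8→5.
A2 = A1; e.g. 0 (Reacher) has no edge into A1. Fixed point.
Reacher's winning region = {5, 8}.

5, 8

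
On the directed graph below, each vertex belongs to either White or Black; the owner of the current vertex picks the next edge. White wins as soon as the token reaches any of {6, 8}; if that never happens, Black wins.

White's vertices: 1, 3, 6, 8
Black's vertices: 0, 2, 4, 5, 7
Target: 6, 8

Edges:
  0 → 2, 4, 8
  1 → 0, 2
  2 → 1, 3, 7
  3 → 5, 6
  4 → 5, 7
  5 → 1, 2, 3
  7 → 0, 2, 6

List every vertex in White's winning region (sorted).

A0 = {6, 8}
A1: add {3} — 3 (White) has 3→6.
A2 = A1; e.g. 0 (Black) can still go to 2. Fixed point.
White's winning region = {3, 6, 8}.

3, 6, 8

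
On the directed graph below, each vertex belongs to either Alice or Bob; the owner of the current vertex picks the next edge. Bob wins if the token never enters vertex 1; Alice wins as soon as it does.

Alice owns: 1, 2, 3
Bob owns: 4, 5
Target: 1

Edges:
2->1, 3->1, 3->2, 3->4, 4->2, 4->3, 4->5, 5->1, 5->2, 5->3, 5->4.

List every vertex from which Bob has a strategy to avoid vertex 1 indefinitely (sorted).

4, 5

A0 = {1}
A1: add {2, 3} — 2 (Alice) has 2→1; 3 (Alice) has 3→1.
A2 = A1; e.g. 4 (Bob) can still go to 5. Fixed point.
Alice's attractor = {1, 2, 3}; Bob avoids the target exactly from the complement.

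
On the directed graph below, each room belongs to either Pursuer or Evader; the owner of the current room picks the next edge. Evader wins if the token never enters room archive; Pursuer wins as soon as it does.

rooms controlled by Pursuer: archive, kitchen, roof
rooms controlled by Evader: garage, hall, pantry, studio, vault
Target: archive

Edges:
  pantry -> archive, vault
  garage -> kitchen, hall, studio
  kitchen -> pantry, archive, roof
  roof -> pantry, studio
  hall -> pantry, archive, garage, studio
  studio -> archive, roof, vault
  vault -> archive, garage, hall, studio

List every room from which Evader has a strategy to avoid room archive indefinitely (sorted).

garage, hall, pantry, roof, studio, vault

A0 = {archive}
A1: add {kitchen} — kitchen (Pursuer) has kitchen→archive.
A2 = A1; e.g. pantry (Evader) can still go to vault. Fixed point.
Pursuer's attractor = {archive, kitchen}; Evader avoids the target exactly from the complement.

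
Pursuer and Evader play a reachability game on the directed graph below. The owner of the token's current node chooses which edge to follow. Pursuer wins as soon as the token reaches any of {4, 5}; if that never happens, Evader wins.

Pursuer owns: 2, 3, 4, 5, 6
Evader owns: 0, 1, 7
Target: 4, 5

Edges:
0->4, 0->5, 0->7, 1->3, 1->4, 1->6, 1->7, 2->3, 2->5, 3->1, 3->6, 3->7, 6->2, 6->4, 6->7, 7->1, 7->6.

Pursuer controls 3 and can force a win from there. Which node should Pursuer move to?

A0 = {4, 5}
A1: add {2, 6} — 2 (Pursuer) has 2→5; 6 (Pursuer) has 6→4.
A2: add {3} — 3 (Pursuer) has 3→6.
A3 = A2; e.g. 0 (Evader) can still go to 7. Fixed point.
From 3, successor 6 is in the attractor (rank 1); the other successors 1, 7 are not.

6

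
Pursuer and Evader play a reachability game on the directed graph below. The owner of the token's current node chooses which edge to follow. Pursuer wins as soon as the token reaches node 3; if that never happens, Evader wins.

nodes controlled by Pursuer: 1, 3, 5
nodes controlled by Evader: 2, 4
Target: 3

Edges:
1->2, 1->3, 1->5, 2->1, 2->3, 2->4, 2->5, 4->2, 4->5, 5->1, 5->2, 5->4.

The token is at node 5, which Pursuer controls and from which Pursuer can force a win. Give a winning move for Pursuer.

A0 = {3}
A1: add {1} — 1 (Pursuer) has 1→3.
A2: add {5} — 5 (Pursuer) has 5→1.
A3 = A2; e.g. 2 (Evader) can still go to 4. Fixed point.
From 5, successor 1 is in the attractor (rank 1); the other successors 2, 4 are not.

1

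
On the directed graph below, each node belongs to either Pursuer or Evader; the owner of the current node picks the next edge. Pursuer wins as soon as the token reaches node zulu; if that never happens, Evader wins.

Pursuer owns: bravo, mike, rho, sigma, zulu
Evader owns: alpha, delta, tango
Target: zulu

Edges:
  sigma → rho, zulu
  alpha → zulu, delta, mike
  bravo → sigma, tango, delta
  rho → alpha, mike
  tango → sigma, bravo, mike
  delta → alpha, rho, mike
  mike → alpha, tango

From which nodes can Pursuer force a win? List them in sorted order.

A0 = {zulu}
A1: add {sigma} — sigma (Pursuer) has sigma→zulu.
A2: add {bravo} — bravo (Pursuer) has bravo→sigma.
A3 = A2; e.g. alpha (Evader) can still go to delta. Fixed point.
Pursuer's winning region = {bravo, sigma, zulu}.

bravo, sigma, zulu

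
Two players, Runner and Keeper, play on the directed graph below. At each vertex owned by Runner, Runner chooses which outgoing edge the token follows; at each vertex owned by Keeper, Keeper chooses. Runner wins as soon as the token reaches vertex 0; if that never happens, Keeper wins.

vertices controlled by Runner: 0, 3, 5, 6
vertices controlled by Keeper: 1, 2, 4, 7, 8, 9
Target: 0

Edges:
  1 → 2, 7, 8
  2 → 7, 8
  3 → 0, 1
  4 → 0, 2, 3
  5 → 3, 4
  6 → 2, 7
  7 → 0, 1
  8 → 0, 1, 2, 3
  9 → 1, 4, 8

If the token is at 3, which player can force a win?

A0 = {0}
A1: add {3} — 3 (Runner) has 3→0.
3 ∈ A1, so Runner can force the target.

Runner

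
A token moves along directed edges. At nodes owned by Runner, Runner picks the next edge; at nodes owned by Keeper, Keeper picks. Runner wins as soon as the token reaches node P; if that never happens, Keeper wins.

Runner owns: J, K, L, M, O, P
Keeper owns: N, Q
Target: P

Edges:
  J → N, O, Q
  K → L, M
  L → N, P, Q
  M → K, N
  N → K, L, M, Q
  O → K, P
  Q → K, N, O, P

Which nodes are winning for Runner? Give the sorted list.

A0 = {P}
A1: add {L, O} — L (Runner) has L→P; O (Runner) has O→P.
A2: add {J, K} — J (Runner) has J→O; K (Runner) has K→L.
A3: add {M} — M (Runner) has M→K.
A4 = A3; e.g. N (Keeper) can still go to Q. Fixed point.
Runner's winning region = {J, K, L, M, O, P}.

J, K, L, M, O, P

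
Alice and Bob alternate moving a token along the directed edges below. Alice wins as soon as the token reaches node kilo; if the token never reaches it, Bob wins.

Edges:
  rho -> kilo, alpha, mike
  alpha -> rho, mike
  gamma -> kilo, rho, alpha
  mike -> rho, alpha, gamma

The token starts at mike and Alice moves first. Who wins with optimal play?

Bob

Track states (vertex, player-to-move).
A0 = {(kilo,Alice), (kilo,Bob)}
A1: add {(rho,Alice), (gamma,Alice)}.
A2 = A1; e.g. (rho,Bob) stays out. (mike,Alice) never enters ⇒ Bob avoids the target.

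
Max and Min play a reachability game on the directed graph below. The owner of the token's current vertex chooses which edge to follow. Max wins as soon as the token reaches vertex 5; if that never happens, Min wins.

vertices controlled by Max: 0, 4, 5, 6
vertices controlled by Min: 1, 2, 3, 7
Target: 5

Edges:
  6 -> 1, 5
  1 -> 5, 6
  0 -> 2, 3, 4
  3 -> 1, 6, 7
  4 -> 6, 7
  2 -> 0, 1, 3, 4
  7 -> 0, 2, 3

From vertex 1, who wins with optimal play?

A0 = {5}
A1: add {6} — 6 (Max) has 6→5.
A2: add {1, 4} — 1 (Min): all of {5, 6} already in; 4 (Max) has 4→6.
1 ∈ A2, so Max can force the target.

Max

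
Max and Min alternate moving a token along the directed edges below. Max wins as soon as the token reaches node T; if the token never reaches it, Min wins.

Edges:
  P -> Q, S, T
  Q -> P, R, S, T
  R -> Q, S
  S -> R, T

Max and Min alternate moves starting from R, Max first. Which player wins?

Min

Track states (vertex, player-to-move).
A0 = {(T,Max), (T,Min)}
A1: add {(P,Max), (Q,Max), (S,Max)}.
A2: add {(P,Min), (R,Min)}.
A3 = A2; e.g. (Q,Min) stays out. (R,Max) never enters ⇒ Min avoids the target.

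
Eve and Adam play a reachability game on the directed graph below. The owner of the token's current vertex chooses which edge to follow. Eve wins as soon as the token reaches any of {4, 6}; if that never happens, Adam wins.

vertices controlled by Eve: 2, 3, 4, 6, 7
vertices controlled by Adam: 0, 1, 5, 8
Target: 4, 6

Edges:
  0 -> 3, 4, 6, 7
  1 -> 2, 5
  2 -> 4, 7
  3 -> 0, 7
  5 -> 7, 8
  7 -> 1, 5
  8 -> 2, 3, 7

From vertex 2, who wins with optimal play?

A0 = {4, 6}
A1: add {2} — 2 (Eve) has 2→4.
A2 = A1; e.g. 0 (Adam) can still go to 3. Fixed point.
2 ∈ A1, so Eve can force the target.

Eve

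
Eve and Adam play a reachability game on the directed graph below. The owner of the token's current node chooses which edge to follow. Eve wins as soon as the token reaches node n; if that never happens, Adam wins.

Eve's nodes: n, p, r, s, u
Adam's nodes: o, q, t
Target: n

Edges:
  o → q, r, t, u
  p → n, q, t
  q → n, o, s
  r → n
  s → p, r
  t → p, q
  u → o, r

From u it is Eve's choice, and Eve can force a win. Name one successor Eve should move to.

r

A0 = {n}
A1: add {p, r} — p (Eve) has p→n; r (Eve) has r→n.
A2: add {s, u} — s (Eve) has s→p; u (Eve) has u→r.
A3 = A2; e.g. o (Adam) can still go to q. Fixed point.
From u, successor r is in the attractor (rank 1); the other successor o is not.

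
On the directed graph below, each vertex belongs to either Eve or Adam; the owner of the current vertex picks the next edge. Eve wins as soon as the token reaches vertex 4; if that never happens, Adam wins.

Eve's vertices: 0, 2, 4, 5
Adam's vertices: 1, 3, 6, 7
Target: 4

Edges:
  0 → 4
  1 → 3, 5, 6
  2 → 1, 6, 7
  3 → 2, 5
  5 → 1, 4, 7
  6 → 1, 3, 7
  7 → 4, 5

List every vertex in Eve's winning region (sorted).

A0 = {4}
A1: add {0, 5} — 0 (Eve) has 0→4; 5 (Eve) has 5→4.
A2: add {7} — 7 (Adam): all of {4, 5} already in.
A3: add {2} — 2 (Eve) has 2→7.
A4: add {3} — 3 (Adam): all of {2, 5} already in.
A5 = A4; e.g. 1 (Adam) can still go to 6. Fixed point.
Eve's winning region = {0, 2, 3, 4, 5, 7}.

0, 2, 3, 4, 5, 7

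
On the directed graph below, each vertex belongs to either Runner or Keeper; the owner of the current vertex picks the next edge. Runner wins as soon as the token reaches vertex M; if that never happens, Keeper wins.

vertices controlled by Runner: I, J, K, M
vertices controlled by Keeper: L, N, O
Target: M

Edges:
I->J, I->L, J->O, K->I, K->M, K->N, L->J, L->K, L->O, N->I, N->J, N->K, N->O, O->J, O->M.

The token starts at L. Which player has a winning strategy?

Keeper

A0 = {M}
A1: add {K} — K (Runner) has K→M.
A2 = A1; e.g. I (Runner) has no edge into A1. Fixed point.
L never enters the attractor, so Keeper can avoid the target forever.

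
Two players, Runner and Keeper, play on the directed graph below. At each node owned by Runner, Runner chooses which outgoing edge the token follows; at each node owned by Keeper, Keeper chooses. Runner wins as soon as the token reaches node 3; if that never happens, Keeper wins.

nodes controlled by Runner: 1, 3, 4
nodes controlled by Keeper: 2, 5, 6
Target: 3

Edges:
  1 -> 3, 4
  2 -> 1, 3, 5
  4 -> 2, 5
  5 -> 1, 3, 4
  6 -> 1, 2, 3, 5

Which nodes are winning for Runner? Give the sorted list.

A0 = {3}
A1: add {1} — 1 (Runner) has 1→3.
A2 = A1; e.g. 2 (Keeper) can still go to 5. Fixed point.
Runner's winning region = {1, 3}.

1, 3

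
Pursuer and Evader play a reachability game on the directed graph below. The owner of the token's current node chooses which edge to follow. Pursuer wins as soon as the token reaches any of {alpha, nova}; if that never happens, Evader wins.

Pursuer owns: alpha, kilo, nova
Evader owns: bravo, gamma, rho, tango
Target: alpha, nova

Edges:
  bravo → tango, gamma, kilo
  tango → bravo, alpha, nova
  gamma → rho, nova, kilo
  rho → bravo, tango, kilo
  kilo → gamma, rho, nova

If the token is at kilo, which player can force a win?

Pursuer

A0 = {alpha, nova}
A1: add {kilo} — kilo (Pursuer) has kilo→nova.
A2 = A1; e.g. bravo (Evader) can still go to tango. Fixed point.
kilo ∈ A1, so Pursuer can force the target.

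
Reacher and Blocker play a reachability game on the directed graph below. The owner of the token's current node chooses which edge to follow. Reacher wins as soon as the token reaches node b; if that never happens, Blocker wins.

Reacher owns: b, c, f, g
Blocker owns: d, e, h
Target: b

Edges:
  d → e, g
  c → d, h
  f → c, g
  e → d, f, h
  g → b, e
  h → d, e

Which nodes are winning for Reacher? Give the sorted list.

b, f, g

A0 = {b}
A1: add {g} — g (Reacher) has g→b.
A2: add {f} — f (Reacher) has f→g.
A3 = A2; e.g. c (Reacher) has no edge into A2. Fixed point.
Reacher's winning region = {b, f, g}.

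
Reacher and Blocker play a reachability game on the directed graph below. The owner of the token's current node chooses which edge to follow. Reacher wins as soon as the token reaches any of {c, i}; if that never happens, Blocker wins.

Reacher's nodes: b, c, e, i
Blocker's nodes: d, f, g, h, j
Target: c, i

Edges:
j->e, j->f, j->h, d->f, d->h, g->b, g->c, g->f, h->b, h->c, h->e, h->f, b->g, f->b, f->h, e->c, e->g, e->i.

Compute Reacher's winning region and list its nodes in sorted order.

A0 = {c, i}
A1: add {e} — e (Reacher) has e→c.
A2 = A1; e.g. b (Reacher) has no edge into A1. Fixed point.
Reacher's winning region = {c, e, i}.

c, e, i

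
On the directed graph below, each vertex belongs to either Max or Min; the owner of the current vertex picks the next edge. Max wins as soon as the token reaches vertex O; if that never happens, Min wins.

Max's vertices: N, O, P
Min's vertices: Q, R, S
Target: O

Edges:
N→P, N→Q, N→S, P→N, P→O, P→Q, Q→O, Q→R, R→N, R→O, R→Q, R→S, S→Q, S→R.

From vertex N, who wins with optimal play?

Max

A0 = {O}
A1: add {P} — P (Max) has P→O.
A2: add {N} — N (Max) has N→P.
A3 = A2; e.g. Q (Min) can still go to R. Fixed point.
N ∈ A2, so Max can force the target.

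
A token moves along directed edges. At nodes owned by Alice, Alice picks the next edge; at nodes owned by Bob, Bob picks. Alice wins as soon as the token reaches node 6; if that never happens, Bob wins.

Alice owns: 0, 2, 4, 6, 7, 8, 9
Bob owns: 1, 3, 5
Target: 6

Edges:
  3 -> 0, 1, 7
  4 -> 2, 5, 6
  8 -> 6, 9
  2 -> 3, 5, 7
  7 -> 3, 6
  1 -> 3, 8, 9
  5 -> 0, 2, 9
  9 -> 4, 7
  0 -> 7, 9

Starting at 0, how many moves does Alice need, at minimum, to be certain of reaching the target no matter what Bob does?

2

A0 = {6}
A1: add {4, 7, 8} — 4 (Alice) has 4→6; 7 (Alice) has 7→6; 8 (Alice) has 8→6.
A2: add {0, 2, 9} — 0 (Alice) has 0→7; 2 (Alice) has 2→7; 9 (Alice) has 9→4.
0 enters the attractor at level 2, so Alice can force the target in 2 moves from there.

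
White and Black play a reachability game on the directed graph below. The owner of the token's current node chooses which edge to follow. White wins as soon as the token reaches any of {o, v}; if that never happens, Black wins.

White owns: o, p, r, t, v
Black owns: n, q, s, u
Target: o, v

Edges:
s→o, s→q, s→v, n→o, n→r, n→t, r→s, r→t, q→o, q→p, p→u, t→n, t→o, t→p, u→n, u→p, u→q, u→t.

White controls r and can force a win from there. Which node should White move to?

t

A0 = {o, v}
A1: add {t} — t (White) has t→o.
A2: add {r} — r (White) has r→t.
A3: add {n} — n (Black): all of {o, r, t} already in.
A4 = A3; e.g. p (White) has no edge into A3. Fixed point.
From r, successor t is in the attractor (rank 1); the other successor s is not.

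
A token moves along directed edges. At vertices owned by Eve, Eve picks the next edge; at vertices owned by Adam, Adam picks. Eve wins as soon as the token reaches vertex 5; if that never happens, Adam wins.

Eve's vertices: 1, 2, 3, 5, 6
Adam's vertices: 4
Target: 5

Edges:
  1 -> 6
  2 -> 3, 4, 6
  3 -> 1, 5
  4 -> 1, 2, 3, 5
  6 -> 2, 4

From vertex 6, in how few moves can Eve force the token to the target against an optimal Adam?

3

A0 = {5}
A1: add {3} — 3 (Eve) has 3→5.
A2: add {2} — 2 (Eve) has 2→3.
A3: add {6} — 6 (Eve) has 6→2.
6 enters the attractor at level 3, so Eve can force the target in 3 moves from there.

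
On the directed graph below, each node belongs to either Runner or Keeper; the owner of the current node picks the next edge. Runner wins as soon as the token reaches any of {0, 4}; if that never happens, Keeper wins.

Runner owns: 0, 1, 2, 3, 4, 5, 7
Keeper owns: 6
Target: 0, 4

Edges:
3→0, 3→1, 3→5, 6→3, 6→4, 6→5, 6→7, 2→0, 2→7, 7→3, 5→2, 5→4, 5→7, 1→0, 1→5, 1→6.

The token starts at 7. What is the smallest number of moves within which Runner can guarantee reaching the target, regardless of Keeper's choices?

2

A0 = {0, 4}
A1: add {1, 2, 3, 5} — 1 (Runner) has 1→0; 2 (Runner) has 2→0; 3 (Runner) has 3→0; 5 (Runner) has 5→4.
A2: add {7} — 7 (Runner) has 7→3.
7 enters the attractor at level 2, so Runner can force the target in 2 moves from there.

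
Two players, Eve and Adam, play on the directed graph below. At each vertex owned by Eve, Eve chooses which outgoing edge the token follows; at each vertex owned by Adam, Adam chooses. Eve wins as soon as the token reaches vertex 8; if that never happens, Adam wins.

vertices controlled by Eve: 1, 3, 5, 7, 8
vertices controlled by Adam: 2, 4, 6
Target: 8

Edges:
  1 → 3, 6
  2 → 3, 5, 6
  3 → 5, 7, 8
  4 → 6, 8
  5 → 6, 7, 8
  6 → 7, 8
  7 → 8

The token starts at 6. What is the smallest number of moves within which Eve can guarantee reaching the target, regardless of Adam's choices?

A0 = {8}
A1: add {3, 5, 7} — 3 (Eve) has 3→8; 5 (Eve) has 5→8; 7 (Eve) has 7→8.
A2: add {1, 6} — 1 (Eve) has 1→3; 6 (Adam): all of {7, 8} already in.
6 enters the attractor at level 2, so Eve can force the target in 2 moves from there.

2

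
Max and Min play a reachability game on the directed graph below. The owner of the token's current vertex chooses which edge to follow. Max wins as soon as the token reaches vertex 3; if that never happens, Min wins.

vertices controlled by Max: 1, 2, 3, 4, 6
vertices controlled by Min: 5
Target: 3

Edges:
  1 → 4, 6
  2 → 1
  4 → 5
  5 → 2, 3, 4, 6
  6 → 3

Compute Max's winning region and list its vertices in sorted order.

1, 2, 3, 6

A0 = {3}
A1: add {6} — 6 (Max) has 6→3.
A2: add {1} — 1 (Max) has 1→6.
A3: add {2} — 2 (Max) has 2→1.
A4 = A3; e.g. 4 (Max) has no edge into A3. Fixed point.
Max's winning region = {1, 2, 3, 6}.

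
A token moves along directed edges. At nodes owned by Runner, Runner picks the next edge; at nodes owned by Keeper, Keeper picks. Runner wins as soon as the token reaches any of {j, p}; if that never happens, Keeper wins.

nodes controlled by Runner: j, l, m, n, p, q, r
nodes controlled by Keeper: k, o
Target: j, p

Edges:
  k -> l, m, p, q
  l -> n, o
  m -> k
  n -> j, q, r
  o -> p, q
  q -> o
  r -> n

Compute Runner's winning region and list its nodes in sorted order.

j, l, n, p, r

A0 = {j, p}
A1: add {n} — n (Runner) has n→j.
A2: add {l, r} — l (Runner) has l→n; r (Runner) has r→n.
A3 = A2; e.g. k (Keeper) can still go to m. Fixed point.
Runner's winning region = {j, l, n, p, r}.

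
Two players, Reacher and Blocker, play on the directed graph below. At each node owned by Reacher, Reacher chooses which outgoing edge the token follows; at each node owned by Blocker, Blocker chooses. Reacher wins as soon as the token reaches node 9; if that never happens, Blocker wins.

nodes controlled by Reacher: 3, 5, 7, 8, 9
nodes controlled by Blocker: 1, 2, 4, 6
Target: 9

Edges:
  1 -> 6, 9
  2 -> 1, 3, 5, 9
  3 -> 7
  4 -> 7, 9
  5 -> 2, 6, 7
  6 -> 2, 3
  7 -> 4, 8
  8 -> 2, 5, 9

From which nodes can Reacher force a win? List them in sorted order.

A0 = {9}
A1: add {8} — 8 (Reacher) has 8→9.
A2: add {7} — 7 (Reacher) has 7→8.
A3: add {3, 4, 5} — 3 (Reacher) has 3→7; 4 (Blocker): all of {7, 9} already in; 5 (Reacher) has 5→7.
A4 = A3; e.g. 1 (Blocker) can still go to 6. Fixed point.
Reacher's winning region = {3, 4, 5, 7, 8, 9}.

3, 4, 5, 7, 8, 9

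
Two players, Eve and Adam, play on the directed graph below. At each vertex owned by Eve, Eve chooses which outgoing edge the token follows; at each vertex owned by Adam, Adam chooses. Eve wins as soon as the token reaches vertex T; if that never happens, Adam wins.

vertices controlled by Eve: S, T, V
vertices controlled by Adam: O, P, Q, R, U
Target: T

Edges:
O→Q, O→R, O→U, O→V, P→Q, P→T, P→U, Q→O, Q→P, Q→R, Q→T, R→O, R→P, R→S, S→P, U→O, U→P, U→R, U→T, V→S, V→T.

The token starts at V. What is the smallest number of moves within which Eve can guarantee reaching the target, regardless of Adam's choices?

1

A0 = {T}
A1: add {V} — V (Eve) has V→T.
A2 = A1; e.g. O (Adam) can still go to Q. Fixed point.
V enters the attractor at level 1, so Eve can force the target in 1 move from there.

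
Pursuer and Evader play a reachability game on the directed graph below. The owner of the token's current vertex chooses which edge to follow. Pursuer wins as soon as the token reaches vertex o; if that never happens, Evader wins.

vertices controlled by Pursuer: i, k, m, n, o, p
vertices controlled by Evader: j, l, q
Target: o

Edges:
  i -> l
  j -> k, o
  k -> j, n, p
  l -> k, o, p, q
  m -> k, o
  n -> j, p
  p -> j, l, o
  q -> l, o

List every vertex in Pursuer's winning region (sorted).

j, k, m, n, o, p

A0 = {o}
A1: add {m, p} — m (Pursuer) has m→o; p (Pursuer) has p→o.
A2: add {k, n} — k (Pursuer) has k→p; n (Pursuer) has n→p.
A3: add {j} — j (Evader): all of {k, o} already in.
A4 = A3; e.g. i (Pursuer) has no edge into A3. Fixed point.
Pursuer's winning region = {j, k, m, n, o, p}.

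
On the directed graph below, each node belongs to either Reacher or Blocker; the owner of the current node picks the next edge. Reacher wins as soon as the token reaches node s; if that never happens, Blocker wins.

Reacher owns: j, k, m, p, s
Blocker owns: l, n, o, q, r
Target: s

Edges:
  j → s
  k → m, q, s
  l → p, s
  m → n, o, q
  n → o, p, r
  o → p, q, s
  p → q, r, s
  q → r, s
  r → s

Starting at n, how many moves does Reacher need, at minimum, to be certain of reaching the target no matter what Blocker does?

A0 = {s}
A1: add {j, k, p, r} — j (Reacher) has j→s; k (Reacher) has k→s; p (Reacher) has p→s; r (Blocker): all of {s} already in.
A2: add {l, q} — l (Blocker): all of {p, s} already in; q (Blocker): all of {r, s} already in.
A3: add {m, o} — m (Reacher) has m→q; o (Blocker): all of {p, q, s} already in.
A4: add {n} — n (Blocker): all of {o, p, r} already in.
A4 = all vertices. Fixed point.
n enters the attractor at level 4, so Reacher can force the target in 4 moves from there.

4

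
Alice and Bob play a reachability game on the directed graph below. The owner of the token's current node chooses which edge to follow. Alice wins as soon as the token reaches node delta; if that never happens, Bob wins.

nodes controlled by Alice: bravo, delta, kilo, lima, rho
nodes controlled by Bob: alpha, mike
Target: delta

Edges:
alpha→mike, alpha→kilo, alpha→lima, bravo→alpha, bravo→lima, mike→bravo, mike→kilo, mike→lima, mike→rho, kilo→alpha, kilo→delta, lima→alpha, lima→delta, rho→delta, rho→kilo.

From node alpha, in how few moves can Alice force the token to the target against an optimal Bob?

A0 = {delta}
A1: add {kilo, lima, rho} — kilo (Alice) has kilo→delta; lima (Alice) has lima→delta; rho (Alice) has rho→delta.
A2: add {bravo} — bravo (Alice) has bravo→lima.
A3: add {mike} — mike (Bob): all of {bravo, kilo, lima, rho} already in.
A4: add {alpha} — alpha (Bob): all of {mike, kilo, lima} already in.
A4 = all vertices. Fixed point.
alpha enters the attractor at level 4, so Alice can force the target in 4 moves from there.

4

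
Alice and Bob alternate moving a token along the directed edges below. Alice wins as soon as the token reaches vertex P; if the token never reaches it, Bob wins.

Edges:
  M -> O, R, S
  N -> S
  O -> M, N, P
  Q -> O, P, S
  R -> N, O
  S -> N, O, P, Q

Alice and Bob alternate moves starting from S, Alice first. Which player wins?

Track states (vertex, player-to-move).
A0 = {(P,Alice), (P,Bob)}
A1: add {(O,Alice), (Q,Alice), (S,Alice)}.
(S,Alice) ∈ A1 ⇒ Alice forces the target.

Alice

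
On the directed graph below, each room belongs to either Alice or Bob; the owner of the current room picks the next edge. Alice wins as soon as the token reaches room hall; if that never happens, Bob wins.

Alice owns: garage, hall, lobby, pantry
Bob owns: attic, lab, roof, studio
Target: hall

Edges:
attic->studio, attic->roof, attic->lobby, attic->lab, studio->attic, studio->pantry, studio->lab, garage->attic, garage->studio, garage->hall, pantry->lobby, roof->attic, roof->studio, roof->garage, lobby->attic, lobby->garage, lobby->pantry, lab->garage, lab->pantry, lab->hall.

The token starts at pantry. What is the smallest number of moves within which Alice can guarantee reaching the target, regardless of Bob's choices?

3

A0 = {hall}
A1: add {garage} — garage (Alice) has garage→hall.
A2: add {lobby} — lobby (Alice) has lobby→garage.
A3: add {pantry} — pantry (Alice) has pantry→lobby.
pantry enters the attractor at level 3, so Alice can force the target in 3 moves from there.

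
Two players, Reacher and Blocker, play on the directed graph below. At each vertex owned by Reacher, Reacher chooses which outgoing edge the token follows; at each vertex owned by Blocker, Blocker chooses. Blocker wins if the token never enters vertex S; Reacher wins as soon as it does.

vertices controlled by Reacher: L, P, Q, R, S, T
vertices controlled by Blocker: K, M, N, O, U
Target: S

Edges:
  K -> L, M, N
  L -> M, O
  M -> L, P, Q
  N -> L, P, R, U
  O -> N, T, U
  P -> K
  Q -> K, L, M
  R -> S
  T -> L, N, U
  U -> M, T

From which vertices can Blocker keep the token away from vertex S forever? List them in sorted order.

A0 = {S}
A1: add {R} — R (Reacher) has R→S.
A2 = A1; e.g. K (Blocker) can still go to L. Fixed point.
Reacher's attractor = {R, S}; Blocker avoids the target exactly from the complement.

K, L, M, N, O, P, Q, T, U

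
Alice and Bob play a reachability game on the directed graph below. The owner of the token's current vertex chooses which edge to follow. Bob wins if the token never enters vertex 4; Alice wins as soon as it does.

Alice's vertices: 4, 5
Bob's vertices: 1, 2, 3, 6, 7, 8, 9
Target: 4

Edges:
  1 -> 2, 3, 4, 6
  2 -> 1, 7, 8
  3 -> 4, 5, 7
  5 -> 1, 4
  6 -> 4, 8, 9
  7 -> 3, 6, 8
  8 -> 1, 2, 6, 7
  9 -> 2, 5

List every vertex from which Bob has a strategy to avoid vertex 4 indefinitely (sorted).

1, 2, 3, 6, 7, 8, 9

A0 = {4}
A1: add {5} — 5 (Alice) has 5→4.
A2 = A1; e.g. 1 (Bob) can still go to 2. Fixed point.
Alice's attractor = {4, 5}; Bob avoids the target exactly from the complement.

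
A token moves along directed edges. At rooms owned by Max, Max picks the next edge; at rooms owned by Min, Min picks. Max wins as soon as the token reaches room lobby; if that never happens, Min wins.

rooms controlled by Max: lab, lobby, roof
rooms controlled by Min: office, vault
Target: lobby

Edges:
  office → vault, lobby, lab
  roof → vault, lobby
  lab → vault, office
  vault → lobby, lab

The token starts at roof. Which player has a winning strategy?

A0 = {lobby}
A1: add {roof} — roof (Max) has roof→lobby.
A2 = A1; e.g. vault (Min) can still go to lab. Fixed point.
roof ∈ A1, so Max can force the target.

Max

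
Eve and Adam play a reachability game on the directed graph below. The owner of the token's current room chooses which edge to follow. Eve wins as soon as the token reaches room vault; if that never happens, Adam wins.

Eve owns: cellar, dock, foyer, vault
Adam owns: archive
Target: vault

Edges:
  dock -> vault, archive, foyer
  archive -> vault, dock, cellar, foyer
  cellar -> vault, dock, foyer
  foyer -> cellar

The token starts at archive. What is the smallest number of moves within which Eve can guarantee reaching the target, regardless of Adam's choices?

3

A0 = {vault}
A1: add {cellar, dock} — dock (Eve) has dock→vault; cellar (Eve) has cellar→vault.
A2: add {foyer} — foyer (Eve) has foyer→cellar.
A3: add {archive} — archive (Adam): all of {vault, dock, cellar, foyer} already in.
A3 = all vertices. Fixed point.
archive enters the attractor at level 3, so Eve can force the target in 3 moves from there.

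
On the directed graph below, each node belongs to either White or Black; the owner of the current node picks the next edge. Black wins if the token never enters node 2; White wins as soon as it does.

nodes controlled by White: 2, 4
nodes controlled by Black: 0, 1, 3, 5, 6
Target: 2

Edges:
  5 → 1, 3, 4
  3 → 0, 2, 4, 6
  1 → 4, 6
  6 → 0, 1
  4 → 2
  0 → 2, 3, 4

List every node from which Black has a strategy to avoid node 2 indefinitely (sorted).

A0 = {2}
A1: add {4} — 4 (White) has 4→2.
A2 = A1; e.g. 0 (Black) can still go to 3. Fixed point.
White's attractor = {2, 4}; Black avoids the target exactly from the complement.

0, 1, 3, 5, 6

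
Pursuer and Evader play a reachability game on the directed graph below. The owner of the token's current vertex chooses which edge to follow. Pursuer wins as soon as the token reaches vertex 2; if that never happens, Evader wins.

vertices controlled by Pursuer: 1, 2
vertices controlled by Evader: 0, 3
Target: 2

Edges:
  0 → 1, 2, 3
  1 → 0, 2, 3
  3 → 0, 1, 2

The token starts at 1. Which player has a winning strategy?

A0 = {2}
A1: add {1} — 1 (Pursuer) has 1→2.
A2 = A1; e.g. 0 (Evader) can still go to 3. Fixed point.
1 ∈ A1, so Pursuer can force the target.

Pursuer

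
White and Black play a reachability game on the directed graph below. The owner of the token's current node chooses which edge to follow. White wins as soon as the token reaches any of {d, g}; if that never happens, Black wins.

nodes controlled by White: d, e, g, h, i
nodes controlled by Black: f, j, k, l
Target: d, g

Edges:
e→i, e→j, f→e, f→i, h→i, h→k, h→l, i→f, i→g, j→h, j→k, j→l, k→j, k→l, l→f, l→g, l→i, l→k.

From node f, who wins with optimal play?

A0 = {d, g}
A1: add {i} — i (White) has i→g.
A2: add {e, h} — e (White) has e→i; h (White) has h→i.
A3: add {f} — f (Black): all of {e, i} already in.
A4 = A3; e.g. j (Black) can still go to k. Fixed point.
f ∈ A3, so White can force the target.

White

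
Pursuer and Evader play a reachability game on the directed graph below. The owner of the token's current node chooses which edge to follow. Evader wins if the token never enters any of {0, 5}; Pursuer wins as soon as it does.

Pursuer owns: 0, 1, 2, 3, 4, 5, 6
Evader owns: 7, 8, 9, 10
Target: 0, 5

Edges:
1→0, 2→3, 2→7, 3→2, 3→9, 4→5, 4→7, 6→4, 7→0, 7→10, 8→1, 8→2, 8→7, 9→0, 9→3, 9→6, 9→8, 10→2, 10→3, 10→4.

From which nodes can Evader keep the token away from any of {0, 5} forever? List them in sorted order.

A0 = {0, 5}
A1: add {1, 4} — 1 (Pursuer) has 1→0; 4 (Pursuer) has 4→5.
A2: add {6} — 6 (Pursuer) has 6→4.
A3 = A2; e.g. 2 (Pursuer) has no edge into A2. Fixed point.
Pursuer's attractor = {0, 1, 4, 5, 6}; Evader avoids the target exactly from the complement.

2, 3, 7, 8, 9, 10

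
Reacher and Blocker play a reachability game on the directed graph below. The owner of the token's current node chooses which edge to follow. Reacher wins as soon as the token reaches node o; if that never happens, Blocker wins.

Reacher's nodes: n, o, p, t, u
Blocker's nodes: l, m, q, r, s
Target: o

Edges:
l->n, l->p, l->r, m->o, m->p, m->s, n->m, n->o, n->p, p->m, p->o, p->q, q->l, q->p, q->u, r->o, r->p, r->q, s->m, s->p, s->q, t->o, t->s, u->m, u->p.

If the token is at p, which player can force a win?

A0 = {o}
A1: add {n, p, t} — n (Reacher) has n→o; p (Reacher) has p→o; t (Reacher) has t→o.
p ∈ A1, so Reacher can force the target.

Reacher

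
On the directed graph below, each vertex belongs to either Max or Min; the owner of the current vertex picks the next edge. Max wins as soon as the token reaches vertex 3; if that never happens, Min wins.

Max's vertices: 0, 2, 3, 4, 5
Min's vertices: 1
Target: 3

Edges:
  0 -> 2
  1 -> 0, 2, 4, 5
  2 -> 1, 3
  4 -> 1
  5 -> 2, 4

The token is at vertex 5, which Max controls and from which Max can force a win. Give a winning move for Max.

2

A0 = {3}
A1: add {2} — 2 (Max) has 2→3.
A2: add {0, 5} — 0 (Max) has 0→2; 5 (Max) has 5→2.
A3 = A2; e.g. 1 (Min) can still go to 4. Fixed point.
From 5, successor 2 is in the attractor (rank 1); the other successor 4 is not.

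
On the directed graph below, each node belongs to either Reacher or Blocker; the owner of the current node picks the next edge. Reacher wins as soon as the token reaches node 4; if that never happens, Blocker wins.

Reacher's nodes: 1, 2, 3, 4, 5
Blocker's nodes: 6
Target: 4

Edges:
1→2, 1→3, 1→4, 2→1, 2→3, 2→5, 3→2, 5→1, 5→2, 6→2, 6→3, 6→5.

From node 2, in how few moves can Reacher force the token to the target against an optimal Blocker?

A0 = {4}
A1: add {1} — 1 (Reacher) has 1→4.
A2: add {2, 5} — 2 (Reacher) has 2→1; 5 (Reacher) has 5→1.
2 enters the attractor at level 2, so Reacher can force the target in 2 moves from there.

2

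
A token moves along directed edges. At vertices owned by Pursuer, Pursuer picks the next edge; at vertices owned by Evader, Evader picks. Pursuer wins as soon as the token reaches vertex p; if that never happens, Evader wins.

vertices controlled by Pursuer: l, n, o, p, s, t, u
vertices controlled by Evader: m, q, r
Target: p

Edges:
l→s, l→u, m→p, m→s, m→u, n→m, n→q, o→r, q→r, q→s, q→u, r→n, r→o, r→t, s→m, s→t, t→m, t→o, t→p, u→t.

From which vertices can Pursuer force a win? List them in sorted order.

A0 = {p}
A1: add {t} — t (Pursuer) has t→p.
A2: add {s, u} — s (Pursuer) has s→t; u (Pursuer) has u→t.
A3: add {l, m} — l (Pursuer) has l→s; m (Evader): all of {p, s, u} already in.
A4: add {n} — n (Pursuer) has n→m.
A5 = A4; e.g. o (Pursuer) has no edge into A4. Fixed point.
Pursuer's winning region = {l, m, n, p, s, t, u}.

l, m, n, p, s, t, u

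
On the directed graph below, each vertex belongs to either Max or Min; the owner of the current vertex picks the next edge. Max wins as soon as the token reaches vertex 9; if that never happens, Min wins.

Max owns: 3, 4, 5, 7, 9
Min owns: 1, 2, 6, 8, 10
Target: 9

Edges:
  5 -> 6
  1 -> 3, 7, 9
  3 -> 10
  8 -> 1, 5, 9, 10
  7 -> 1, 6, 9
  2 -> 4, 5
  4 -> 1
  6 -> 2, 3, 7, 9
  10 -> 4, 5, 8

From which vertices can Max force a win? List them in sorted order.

A0 = {9}
A1: add {7} — 7 (Max) has 7→9.
A2 = A1; e.g. 1 (Min) can still go to 3. Fixed point.
Max's winning region = {7, 9}.

7, 9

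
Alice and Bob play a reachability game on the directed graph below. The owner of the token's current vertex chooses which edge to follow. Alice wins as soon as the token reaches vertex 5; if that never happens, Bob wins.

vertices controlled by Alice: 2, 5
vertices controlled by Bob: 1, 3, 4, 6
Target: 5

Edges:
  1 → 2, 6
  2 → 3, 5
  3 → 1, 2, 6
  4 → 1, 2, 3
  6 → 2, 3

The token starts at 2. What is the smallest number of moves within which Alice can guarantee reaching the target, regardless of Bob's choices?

A0 = {5}
A1: add {2} — 2 (Alice) has 2→5.
A2 = A1; e.g. 1 (Bob) can still go to 6. Fixed point.
2 enters the attractor at level 1, so Alice can force the target in 1 move from there.

1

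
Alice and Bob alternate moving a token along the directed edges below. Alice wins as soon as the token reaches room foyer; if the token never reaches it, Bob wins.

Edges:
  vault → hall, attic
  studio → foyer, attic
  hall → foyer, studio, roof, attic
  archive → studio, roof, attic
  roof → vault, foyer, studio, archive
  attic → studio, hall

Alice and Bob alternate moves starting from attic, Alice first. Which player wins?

Track states (vertex, player-to-move).
A0 = {(foyer,Alice), (foyer,Bob)}
A1: add {(studio,Alice), (hall,Alice), (roof,Alice)}.
A2: add {(attic,Bob)}.
A3: add {(vault,Alice), (archive,Alice)}.
A4: add {(roof,Bob)}.
A5 = A4; e.g. (vault,Bob) stays out. (attic,Alice) never enters ⇒ Bob avoids the target.

Bob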